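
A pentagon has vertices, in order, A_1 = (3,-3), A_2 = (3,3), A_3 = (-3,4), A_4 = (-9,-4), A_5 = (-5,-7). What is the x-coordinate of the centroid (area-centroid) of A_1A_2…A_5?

Apply Gauss's area formula. First the cross-terms c_i = x_i·y_{i+1} − x_{i+1}·y_i:
  18, 21, 48, 43, 36  ⇒  2A = 166, A = 83.
Then Σ (x_i + x_{i+1})·c_i = -1142, so x̄ = -1142 / (6·83) = -571/249.

-571/249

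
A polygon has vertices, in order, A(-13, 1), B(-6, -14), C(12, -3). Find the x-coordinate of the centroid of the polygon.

-7/3

Apply Gauss's area formula. First the cross-terms c_i = x_i·y_{i+1} − x_{i+1}·y_i:
  188, 186, -27  ⇒  2A = 347, A = 173.5.
Then Σ (x_i + x_{i+1})·c_i = -2429, so x̄ = -2429 / (6·173.5) = -7/3.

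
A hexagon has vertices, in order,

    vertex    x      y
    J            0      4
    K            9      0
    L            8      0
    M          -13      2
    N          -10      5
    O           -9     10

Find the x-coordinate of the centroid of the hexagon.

Apply the shoelace (surveyor's) formula. First the cross-terms c_i = x_i·y_{i+1} − x_{i+1}·y_i:
  -36, 0, 16, -45, -55, -36  ⇒  2A = -156, A = -78.
Then Σ (x_i + x_{i+1})·c_i = 2000, so x̄ = 2000 / (6·(-78)) = -500/117.

-500/117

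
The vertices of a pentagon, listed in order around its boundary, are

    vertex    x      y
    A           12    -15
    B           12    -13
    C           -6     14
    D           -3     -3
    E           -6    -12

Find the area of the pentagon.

Σ = (24) + (90) + (60) + (18) + (234) = 426
Area = |Σ|/2 = 213.

213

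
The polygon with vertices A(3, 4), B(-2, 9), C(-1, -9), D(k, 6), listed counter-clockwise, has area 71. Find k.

The doubled signed area Σ (x_i y_{i+1} − x_{i+1} y_i) is linear in k.
With k=0 it equals 38; the coefficient of k is 13 (from the two edges through D).
So 13·k + 38 = 2·71 = 142 ⇒ k = 8.

8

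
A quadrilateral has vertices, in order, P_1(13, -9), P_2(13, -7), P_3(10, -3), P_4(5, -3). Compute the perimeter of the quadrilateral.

|P_1P_2| = √((0)² + (2)²) = √4 = 2
|P_2P_3| = √((-3)² + (4)²) = √25 = 5
|P_3P_4| = √((-5)² + (0)²) = √25 = 5
|P_4P_1| = √((8)² + (-6)²) = √100 = 10
Perimeter = 2 + 5 + 5 + 10 = 22.

22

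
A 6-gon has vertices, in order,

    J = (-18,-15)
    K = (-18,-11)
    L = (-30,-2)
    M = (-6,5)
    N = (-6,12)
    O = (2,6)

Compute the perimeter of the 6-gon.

|JK| = √((0)² + (4)²) = √16 = 4
|KL| = √((-12)² + (9)²) = √225 = 15
|LM| = √((24)² + (7)²) = √625 = 25
|MN| = √((0)² + (7)²) = √49 = 7
|NO| = √((8)² + (-6)²) = √100 = 10
|OJ| = √((-20)² + (-21)²) = √841 = 29
Perimeter = 4 + 15 + 25 + 7 + 10 + 29 = 90.

90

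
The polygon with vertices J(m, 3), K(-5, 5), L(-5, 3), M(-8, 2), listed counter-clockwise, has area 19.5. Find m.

Write out the shoelace sum; only the two edges meeting at J involve m:
2·Area = [((-8)·3 − m·2) + (m·5 − (-5)·3)] + 24
       = 3·m + 15 = 39
⇒ m = 8.

8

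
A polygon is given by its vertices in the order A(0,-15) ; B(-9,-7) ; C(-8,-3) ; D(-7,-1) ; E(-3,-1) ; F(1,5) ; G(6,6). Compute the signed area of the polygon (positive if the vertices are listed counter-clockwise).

Apply the shoelace formula: 2A = Σ (x_i·y_{i+1} − x_{i+1}·y_i), indices taken mod 7.
Cross-terms: -135, -29, -13, 4, -14, -24, -90  ⇒  Σ = -301
Signed area = Σ/2 = -150.5 (negative ⇒ clockwise traversal).

-150.5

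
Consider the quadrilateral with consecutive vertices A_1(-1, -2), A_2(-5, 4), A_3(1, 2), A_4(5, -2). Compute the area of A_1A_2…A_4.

Σ = (-14) + (-14) + (-12) + (-12) = -52
Area = |Σ|/2 = 26.

26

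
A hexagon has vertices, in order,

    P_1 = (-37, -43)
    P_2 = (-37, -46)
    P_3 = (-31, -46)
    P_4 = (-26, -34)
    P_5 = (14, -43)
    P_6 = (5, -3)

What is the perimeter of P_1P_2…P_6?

|P_1P_2| = √((0)² + (-3)²) = √9 = 3
|P_2P_3| = √((6)² + (0)²) = √36 = 6
|P_3P_4| = √((5)² + (12)²) = √169 = 13
|P_4P_5| = √((40)² + (-9)²) = √1681 = 41
|P_5P_6| = √((-9)² + (40)²) = √1681 = 41
|P_6P_1| = √((-42)² + (-40)²) = √3364 = 58
Perimeter = 3 + 6 + 13 + 41 + 41 + 58 = 162.

162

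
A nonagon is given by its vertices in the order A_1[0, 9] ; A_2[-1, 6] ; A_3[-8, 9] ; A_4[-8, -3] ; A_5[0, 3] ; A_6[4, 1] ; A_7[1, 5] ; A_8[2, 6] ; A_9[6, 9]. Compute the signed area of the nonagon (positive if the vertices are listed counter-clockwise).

Apply Gauss's area formula: 2A = Σ (x_i·y_{i+1} − x_{i+1}·y_i), indices taken mod 9.
Σ = (9) + (39) + (96) + (-24) + (-12) + (19) + (-4) + (-18) + (54) = 159
Signed area = Σ/2 = 79.5 (positive ⇒ counter-clockwise traversal).

79.5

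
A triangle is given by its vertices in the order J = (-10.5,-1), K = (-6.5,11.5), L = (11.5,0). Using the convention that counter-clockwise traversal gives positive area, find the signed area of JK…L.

-135.5

Apply the shoelace (surveyor's) formula: 2A = Σ (x_i·y_{i+1} − x_{i+1}·y_i), indices taken mod 3.
Σ = (-127.25) + (-132.25) + (-11.5) = -271
Signed area = Σ/2 = -135.5 (negative ⇒ clockwise traversal).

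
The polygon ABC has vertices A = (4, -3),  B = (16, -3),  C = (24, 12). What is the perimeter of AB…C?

54

|AB| = √((12)² + (0)²) = √144 = 12
|BC| = √((8)² + (15)²) = √289 = 17
|CA| = √((-20)² + (-15)²) = √625 = 25
Perimeter = 12 + 17 + 25 = 54.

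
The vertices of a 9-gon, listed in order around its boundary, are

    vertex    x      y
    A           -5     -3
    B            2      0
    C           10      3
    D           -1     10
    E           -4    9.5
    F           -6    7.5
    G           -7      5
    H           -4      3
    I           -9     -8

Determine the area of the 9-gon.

Cross-terms: 6, 6, 103, 30.5, 27, 22.5, -1, 59, -13  ⇒  Σ = 240
Area = |Σ|/2 = 120.

120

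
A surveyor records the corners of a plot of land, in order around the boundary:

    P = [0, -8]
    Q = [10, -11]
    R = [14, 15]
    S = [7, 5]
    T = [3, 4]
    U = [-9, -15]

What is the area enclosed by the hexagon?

Apply the shoelace (surveyor's) formula: 2A = Σ (x_i·y_{i+1} − x_{i+1}·y_i), indices taken mod 6.
Cross-terms: 80, 304, -35, 13, -9, 72  ⇒  Σ = 425
Area = |Σ|/2 = 212.5.

212.5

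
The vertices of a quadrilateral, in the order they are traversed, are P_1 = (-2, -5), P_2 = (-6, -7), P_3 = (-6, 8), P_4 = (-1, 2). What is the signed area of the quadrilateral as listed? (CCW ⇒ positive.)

-50.5

Σ = (-16) + (-90) + (-4) + (9) = -101
Signed area = Σ/2 = -50.5 (negative ⇒ clockwise traversal).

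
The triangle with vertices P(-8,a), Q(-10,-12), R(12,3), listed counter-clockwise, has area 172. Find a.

5

Write out the shoelace sum; only the two edges meeting at P involve a:
2·Area = [(12·a − (-8)·3) + ((-8)·(-12) − (-10)·a)] + 114
       = 22·a + 234 = 344
⇒ a = 5.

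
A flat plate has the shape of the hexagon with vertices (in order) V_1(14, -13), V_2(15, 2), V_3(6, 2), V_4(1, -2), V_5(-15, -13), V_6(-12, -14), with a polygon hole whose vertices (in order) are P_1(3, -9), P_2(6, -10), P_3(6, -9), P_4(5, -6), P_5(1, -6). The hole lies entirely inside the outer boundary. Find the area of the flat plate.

283

Outer boundary:
Apply Gauss's area formula: 2A = Σ (x_i·y_{i+1} − x_{i+1}·y_i), indices taken mod 6.
V_1→V_2: (14)(2) − (15)(-13) = 223
V_2→V_3: (15)(2) − (6)(2) = 18
V_3→V_4: (6)(-2) − (1)(2) = -14
V_4→V_5: (1)(-13) − (-15)(-2) = -43
V_5→V_6: (-15)(-14) − (-12)(-13) = 54
V_6→V_1: (-12)(-13) − (14)(-14) = 352
Σ = 590
Area = |Σ|/2 = 295.
Hole:
Σ = (24) + (6) + (9) + (-24) + (9) = 24
Area = |Σ|/2 = 12.
Net area = 295 − 12 = 283.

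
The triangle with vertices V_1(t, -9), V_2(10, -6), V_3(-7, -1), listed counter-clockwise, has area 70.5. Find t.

Write out the shoelace sum; only the two edges meeting at V_1 involve t:
2·Area = [((-7)·(-9) − t·(-1)) + (t·(-6) − 10·(-9))] + -52
       = -5·t + 101 = 141
⇒ t = -8.

-8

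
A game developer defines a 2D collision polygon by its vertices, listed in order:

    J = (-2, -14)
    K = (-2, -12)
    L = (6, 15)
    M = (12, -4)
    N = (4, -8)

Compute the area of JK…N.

159

Apply the surveyor's formula: 2A = Σ (x_i·y_{i+1} − x_{i+1}·y_i), indices taken mod 5.
J→K: (-2)(-12) − (-2)(-14) = -4
K→L: (-2)(15) − (6)(-12) = 42
L→M: (6)(-4) − (12)(15) = -204
M→N: (12)(-8) − (4)(-4) = -80
N→J: (4)(-14) − (-2)(-8) = -72
Σ = -318
Area = |Σ|/2 = 159.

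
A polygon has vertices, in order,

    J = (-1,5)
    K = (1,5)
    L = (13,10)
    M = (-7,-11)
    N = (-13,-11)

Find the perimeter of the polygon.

|JK| = √((2)² + (0)²) = √4 = 2
|KL| = √((12)² + (5)²) = √169 = 13
|LM| = √((-20)² + (-21)²) = √841 = 29
|MN| = √((-6)² + (0)²) = √36 = 6
|NJ| = √((12)² + (16)²) = √400 = 20
Perimeter = 2 + 13 + 29 + 6 + 20 = 70.

70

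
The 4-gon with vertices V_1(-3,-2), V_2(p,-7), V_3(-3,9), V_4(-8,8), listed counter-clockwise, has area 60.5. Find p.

The doubled signed area Σ (x_i y_{i+1} − x_{i+1} y_i) is linear in p.
With p=0 it equals 88; the coefficient of p is 11 (from the two edges through V_2).
So 11·p + 88 = 2·60.5 = 121 ⇒ p = 3.

3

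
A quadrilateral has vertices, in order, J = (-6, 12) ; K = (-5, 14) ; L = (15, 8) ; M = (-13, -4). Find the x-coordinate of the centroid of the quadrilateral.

-212/205

Apply the surveyor's formula. First the cross-terms c_i = x_i·y_{i+1} − x_{i+1}·y_i:
  -24, -250, 44, -180  ⇒  2A = -410, A = -205.
Then Σ (x_i + x_{i+1})·c_i = 1272, so x̄ = 1272 / (6·(-205)) = -212/205.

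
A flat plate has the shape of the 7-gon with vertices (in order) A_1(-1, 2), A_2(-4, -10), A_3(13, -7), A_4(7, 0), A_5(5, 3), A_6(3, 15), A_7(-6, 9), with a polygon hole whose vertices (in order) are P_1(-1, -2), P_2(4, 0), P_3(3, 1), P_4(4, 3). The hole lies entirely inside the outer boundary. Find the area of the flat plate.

Outer boundary:
Cross-terms: 18, 158, 49, 21, 66, 117, -3  ⇒  Σ = 426
Area = |Σ|/2 = 213.
Hole:
P_1→P_2: (-1)(0) − (4)(-2) = 8
P_2→P_3: (4)(1) − (3)(0) = 4
P_3→P_4: (3)(3) − (4)(1) = 5
P_4→P_1: (4)(-2) − (-1)(3) = -5
Σ = 12
Area = |Σ|/2 = 6.
Net area = 213 − 6 = 207.

207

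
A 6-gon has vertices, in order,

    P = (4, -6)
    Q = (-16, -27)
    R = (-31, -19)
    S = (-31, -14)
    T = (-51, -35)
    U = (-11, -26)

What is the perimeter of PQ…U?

|PQ| = √((-20)² + (-21)²) = √841 = 29
|QR| = √((-15)² + (8)²) = √289 = 17
|RS| = √((0)² + (5)²) = √25 = 5
|ST| = √((-20)² + (-21)²) = √841 = 29
|TU| = √((40)² + (9)²) = √1681 = 41
|UP| = √((15)² + (20)²) = √625 = 25
Perimeter = 29 + 17 + 5 + 29 + 41 + 25 = 146.

146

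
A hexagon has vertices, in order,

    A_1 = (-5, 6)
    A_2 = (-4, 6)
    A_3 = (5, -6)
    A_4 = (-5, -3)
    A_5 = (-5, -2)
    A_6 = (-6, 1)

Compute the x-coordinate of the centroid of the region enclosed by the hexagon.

Apply Gauss's area formula. First the cross-terms c_i = x_i·y_{i+1} − x_{i+1}·y_i:
  -6, -6, -45, -5, -17, -31  ⇒  2A = -110, A = -55.
Then Σ (x_i + x_{i+1})·c_i = 626, so x̄ = 626 / (6·(-55)) = -313/165.

-313/165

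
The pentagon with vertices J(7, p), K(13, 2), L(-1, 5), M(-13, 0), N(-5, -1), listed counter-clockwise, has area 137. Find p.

-6

The doubled signed area Σ (x_i y_{i+1} − x_{i+1} y_i) is linear in p.
With p=0 it equals 166; the coefficient of p is -18 (from the two edges through J).
So -18·p + 166 = 2·137 = 274 ⇒ p = -6.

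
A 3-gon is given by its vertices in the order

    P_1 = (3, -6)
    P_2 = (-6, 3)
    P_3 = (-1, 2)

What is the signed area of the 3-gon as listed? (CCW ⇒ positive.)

-18

Apply the shoelace (surveyor's) formula: 2A = Σ (x_i·y_{i+1} − x_{i+1}·y_i), indices taken mod 3.
Σ = (-27) + (-9) + (0) = -36
Signed area = Σ/2 = -18 (negative ⇒ clockwise traversal).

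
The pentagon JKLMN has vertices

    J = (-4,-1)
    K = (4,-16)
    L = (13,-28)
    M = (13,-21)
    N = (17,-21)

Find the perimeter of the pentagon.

|JK| = √((8)² + (-15)²) = √289 = 17
|KL| = √((9)² + (-12)²) = √225 = 15
|LM| = √((0)² + (7)²) = √49 = 7
|MN| = √((4)² + (0)²) = √16 = 4
|NJ| = √((-21)² + (20)²) = √841 = 29
Perimeter = 17 + 15 + 7 + 4 + 29 = 72.

72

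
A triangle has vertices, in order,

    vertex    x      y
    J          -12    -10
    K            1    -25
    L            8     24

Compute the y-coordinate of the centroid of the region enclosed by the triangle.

-11/3

Apply the shoelace formula. First the cross-terms c_i = x_i·y_{i+1} − x_{i+1}·y_i:
  310, 224, 208  ⇒  2A = 742, A = 371.
Then Σ (y_i + y_{i+1})·c_i = -8162, so ȳ = -8162 / (6·371) = -11/3.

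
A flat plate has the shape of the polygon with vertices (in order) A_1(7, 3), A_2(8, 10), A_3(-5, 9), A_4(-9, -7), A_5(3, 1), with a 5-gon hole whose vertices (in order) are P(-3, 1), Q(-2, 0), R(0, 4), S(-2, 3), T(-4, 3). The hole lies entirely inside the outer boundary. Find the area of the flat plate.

Outer boundary:
Apply the surveyor's formula: 2A = Σ (x_i·y_{i+1} − x_{i+1}·y_i), indices taken mod 5.
A_1→A_2: (7)(10) − (8)(3) = 46
A_2→A_3: (8)(9) − (-5)(10) = 122
A_3→A_4: (-5)(-7) − (-9)(9) = 116
A_4→A_5: (-9)(1) − (3)(-7) = 12
A_5→A_1: (3)(3) − (7)(1) = 2
Σ = 298
Area = |Σ|/2 = 149.
Hole:
P→Q: (-3)(0) − (-2)(1) = 2
Q→R: (-2)(4) − (0)(0) = -8
R→S: (0)(3) − (-2)(4) = 8
S→T: (-2)(3) − (-4)(3) = 6
T→P: (-4)(1) − (-3)(3) = 5
Σ = 13
Area = |Σ|/2 = 6.5.
Net area = 149 − 6.5 = 142.5.

142.5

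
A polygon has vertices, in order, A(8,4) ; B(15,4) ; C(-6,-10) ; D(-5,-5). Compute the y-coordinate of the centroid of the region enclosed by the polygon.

-58/33

Apply the shoelace formula. First the cross-terms c_i = x_i·y_{i+1} − x_{i+1}·y_i:
  -28, -126, -20, 20  ⇒  2A = -154, A = -77.
Then Σ (y_i + y_{i+1})·c_i = 812, so ȳ = 812 / (6·(-77)) = -58/33.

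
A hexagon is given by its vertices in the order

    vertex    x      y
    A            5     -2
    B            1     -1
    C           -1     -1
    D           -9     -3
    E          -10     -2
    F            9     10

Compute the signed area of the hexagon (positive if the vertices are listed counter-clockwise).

-86.5

Cross-terms: -3, -2, -6, -12, -82, -68  ⇒  Σ = -173
Signed area = Σ/2 = -86.5 (negative ⇒ clockwise traversal).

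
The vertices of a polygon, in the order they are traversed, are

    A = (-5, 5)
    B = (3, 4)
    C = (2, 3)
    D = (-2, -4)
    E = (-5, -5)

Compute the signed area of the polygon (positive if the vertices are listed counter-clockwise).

Apply the shoelace (surveyor's) formula: 2A = Σ (x_i·y_{i+1} − x_{i+1}·y_i), indices taken mod 5.
Cross-terms: -35, 1, -2, -10, -50  ⇒  Σ = -96
Signed area = Σ/2 = -48 (negative ⇒ clockwise traversal).

-48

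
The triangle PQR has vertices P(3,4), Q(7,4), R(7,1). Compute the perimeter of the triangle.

|PQ| = √((4)² + (0)²) = √16 = 4
|QR| = √((0)² + (-3)²) = √9 = 3
|RP| = √((-4)² + (3)²) = √25 = 5
Perimeter = 4 + 3 + 5 = 12.

12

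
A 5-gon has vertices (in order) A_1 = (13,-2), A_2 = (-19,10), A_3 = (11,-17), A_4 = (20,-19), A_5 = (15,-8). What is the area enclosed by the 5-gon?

317.5

Cross-terms: 92, 213, 131, 125, 74  ⇒  Σ = 635
Area = |Σ|/2 = 317.5.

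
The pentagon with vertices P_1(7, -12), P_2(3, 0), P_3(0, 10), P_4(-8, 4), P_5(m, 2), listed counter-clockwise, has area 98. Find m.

Write out the shoelace sum; only the two edges meeting at P_5 involve m:
2·Area = [((-8)·2 − m·4) + (m·(-12) − 7·2)] + 146
       = -16·m + 116 = 196
⇒ m = -5.

-5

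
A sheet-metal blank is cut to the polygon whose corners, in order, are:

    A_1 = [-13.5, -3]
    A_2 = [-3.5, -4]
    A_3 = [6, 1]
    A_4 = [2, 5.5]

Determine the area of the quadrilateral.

81.625

Cross-terms: 43.5, 20.5, 31, 68.25  ⇒  Σ = 163.25
Area = |Σ|/2 = 81.625.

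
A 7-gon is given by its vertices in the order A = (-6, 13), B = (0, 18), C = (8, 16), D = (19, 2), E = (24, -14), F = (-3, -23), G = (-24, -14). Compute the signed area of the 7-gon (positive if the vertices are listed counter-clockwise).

-1177

Apply the surveyor's formula: 2A = Σ (x_i·y_{i+1} − x_{i+1}·y_i), indices taken mod 7.
Σ = (-108) + (-144) + (-288) + (-314) + (-594) + (-510) + (-396) = -2354
Signed area = Σ/2 = -1177 (negative ⇒ clockwise traversal).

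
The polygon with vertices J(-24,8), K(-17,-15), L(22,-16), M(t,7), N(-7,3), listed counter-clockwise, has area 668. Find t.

Write out the shoelace sum; only the two edges meeting at M involve t:
2·Area = [(22·7 − t·(-16)) + (t·3 − (-7)·7)] + 1114
       = 19·t + 1317 = 1336
⇒ t = 1.

1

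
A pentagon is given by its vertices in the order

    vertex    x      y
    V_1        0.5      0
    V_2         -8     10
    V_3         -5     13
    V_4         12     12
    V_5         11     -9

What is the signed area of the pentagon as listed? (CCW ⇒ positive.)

Apply the shoelace (surveyor's) formula: 2A = Σ (x_i·y_{i+1} − x_{i+1}·y_i), indices taken mod 5.
Cross-terms: 5, -54, -216, -240, 4.5  ⇒  Σ = -500.5
Signed area = Σ/2 = -250.25 (negative ⇒ clockwise traversal).

-250.25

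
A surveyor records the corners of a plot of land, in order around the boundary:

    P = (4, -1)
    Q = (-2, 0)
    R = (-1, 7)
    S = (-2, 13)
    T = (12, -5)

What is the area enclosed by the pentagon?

76.5

Apply Gauss's area formula: 2A = Σ (x_i·y_{i+1} − x_{i+1}·y_i), indices taken mod 5.
Σ = (-2) + (-14) + (1) + (-146) + (8) = -153
Area = |Σ|/2 = 76.5.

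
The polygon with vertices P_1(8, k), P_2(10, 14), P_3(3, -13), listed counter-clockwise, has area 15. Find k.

The doubled signed area Σ (x_i y_{i+1} − x_{i+1} y_i) is linear in k.
With k=0 it equals 44; the coefficient of k is -7 (from the two edges through P_1).
So -7·k + 44 = 2·15 = 30 ⇒ k = 2.

2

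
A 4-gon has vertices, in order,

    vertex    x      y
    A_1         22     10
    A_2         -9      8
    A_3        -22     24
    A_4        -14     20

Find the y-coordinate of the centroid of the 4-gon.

Apply the surveyor's formula. First the cross-terms c_i = x_i·y_{i+1} − x_{i+1}·y_i:
  266, -40, -104, -580  ⇒  2A = -458, A = -229.
Then Σ (y_i + y_{i+1})·c_i = -18468, so ȳ = -18468 / (6·(-229)) = 3078/229.

3078/229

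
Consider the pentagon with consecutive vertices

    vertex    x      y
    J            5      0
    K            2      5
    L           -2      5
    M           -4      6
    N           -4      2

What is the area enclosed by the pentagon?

J→K: (5)(5) − (2)(0) = 25
K→L: (2)(5) − (-2)(5) = 20
L→M: (-2)(6) − (-4)(5) = 8
M→N: (-4)(2) − (-4)(6) = 16
N→J: (-4)(0) − (5)(2) = -10
Σ = 59
Area = |Σ|/2 = 29.5.

29.5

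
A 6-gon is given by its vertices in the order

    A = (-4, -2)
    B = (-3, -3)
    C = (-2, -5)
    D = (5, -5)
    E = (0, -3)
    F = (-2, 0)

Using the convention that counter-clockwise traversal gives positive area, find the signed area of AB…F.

16.5

Σ = (6) + (9) + (35) + (-15) + (-6) + (4) = 33
Signed area = Σ/2 = 16.5 (positive ⇒ counter-clockwise traversal).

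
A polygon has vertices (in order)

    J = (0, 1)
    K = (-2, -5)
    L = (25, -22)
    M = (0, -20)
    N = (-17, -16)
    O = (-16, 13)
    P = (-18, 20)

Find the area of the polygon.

625

Cross-terms: 2, 169, -500, -340, -477, -86, -18  ⇒  Σ = -1250
Area = |Σ|/2 = 625.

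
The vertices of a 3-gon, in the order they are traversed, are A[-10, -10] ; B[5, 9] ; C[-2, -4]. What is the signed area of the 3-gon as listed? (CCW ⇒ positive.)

-31

Apply Gauss's area formula: 2A = Σ (x_i·y_{i+1} − x_{i+1}·y_i), indices taken mod 3.
Cross-terms: -40, -2, -20  ⇒  Σ = -62
Signed area = Σ/2 = -31 (negative ⇒ clockwise traversal).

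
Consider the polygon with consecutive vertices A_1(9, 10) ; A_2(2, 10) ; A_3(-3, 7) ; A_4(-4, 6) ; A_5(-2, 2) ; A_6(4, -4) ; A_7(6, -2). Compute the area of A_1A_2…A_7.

Σ = (70) + (44) + (10) + (4) + (0) + (16) + (78) = 222
Area = |Σ|/2 = 111.

111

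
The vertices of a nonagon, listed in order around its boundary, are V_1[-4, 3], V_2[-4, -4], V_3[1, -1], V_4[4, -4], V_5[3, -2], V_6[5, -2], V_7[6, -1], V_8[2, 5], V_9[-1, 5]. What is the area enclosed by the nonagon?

Cross-terms: 28, 8, 0, 4, 4, 7, 32, 15, 17  ⇒  Σ = 115
Area = |Σ|/2 = 57.5.

57.5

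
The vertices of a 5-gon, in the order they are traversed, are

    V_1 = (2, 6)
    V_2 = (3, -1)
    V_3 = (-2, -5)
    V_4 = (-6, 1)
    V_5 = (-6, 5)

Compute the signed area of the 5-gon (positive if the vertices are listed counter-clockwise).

-69.5

Σ = (-20) + (-17) + (-32) + (-24) + (-46) = -139
Signed area = Σ/2 = -69.5 (negative ⇒ clockwise traversal).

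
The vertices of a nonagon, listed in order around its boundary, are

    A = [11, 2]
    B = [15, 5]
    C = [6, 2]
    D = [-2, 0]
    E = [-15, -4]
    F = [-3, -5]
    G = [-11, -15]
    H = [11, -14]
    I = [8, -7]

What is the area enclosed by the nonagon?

Apply the shoelace (surveyor's) formula: 2A = Σ (x_i·y_{i+1} − x_{i+1}·y_i), indices taken mod 9.
A→B: (11)(5) − (15)(2) = 25
B→C: (15)(2) − (6)(5) = 0
C→D: (6)(0) − (-2)(2) = 4
D→E: (-2)(-4) − (-15)(0) = 8
E→F: (-15)(-5) − (-3)(-4) = 63
F→G: (-3)(-15) − (-11)(-5) = -10
G→H: (-11)(-14) − (11)(-15) = 319
H→I: (11)(-7) − (8)(-14) = 35
I→A: (8)(2) − (11)(-7) = 93
Σ = 537
Area = |Σ|/2 = 268.5.

268.5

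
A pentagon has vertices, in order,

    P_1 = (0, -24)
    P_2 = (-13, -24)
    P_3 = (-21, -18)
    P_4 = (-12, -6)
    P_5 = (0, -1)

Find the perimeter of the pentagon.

74

|P_1P_2| = √((-13)² + (0)²) = √169 = 13
|P_2P_3| = √((-8)² + (6)²) = √100 = 10
|P_3P_4| = √((9)² + (12)²) = √225 = 15
|P_4P_5| = √((12)² + (5)²) = √169 = 13
|P_5P_1| = √((0)² + (-23)²) = √529 = 23
Perimeter = 13 + 10 + 15 + 13 + 23 = 74.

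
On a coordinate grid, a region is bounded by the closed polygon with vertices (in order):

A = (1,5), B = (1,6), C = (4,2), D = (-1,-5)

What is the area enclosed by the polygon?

Σ = (1) + (-22) + (-18) + (0) = -39
Area = |Σ|/2 = 19.5.

19.5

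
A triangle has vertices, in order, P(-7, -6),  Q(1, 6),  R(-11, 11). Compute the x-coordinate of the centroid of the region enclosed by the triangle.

-17/3

Apply the surveyor's formula. First the cross-terms c_i = x_i·y_{i+1} − x_{i+1}·y_i:
  -36, 77, 143  ⇒  2A = 184, A = 92.
Then Σ (x_i + x_{i+1})·c_i = -3128, so x̄ = -3128 / (6·92) = -17/3.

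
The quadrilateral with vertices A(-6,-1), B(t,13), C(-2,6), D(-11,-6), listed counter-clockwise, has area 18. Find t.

5

Write out the shoelace sum; only the two edges meeting at B involve t:
2·Area = [((-6)·13 − t·(-1)) + (t·6 − (-2)·13)] + 53
       = 7·t + 1 = 36
⇒ t = 5.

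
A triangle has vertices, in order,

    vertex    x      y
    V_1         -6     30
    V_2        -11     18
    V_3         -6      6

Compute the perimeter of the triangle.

|V_1V_2| = √((-5)² + (-12)²) = √169 = 13
|V_2V_3| = √((5)² + (-12)²) = √169 = 13
|V_3V_1| = √((0)² + (24)²) = √576 = 24
Perimeter = 13 + 13 + 24 = 50.

50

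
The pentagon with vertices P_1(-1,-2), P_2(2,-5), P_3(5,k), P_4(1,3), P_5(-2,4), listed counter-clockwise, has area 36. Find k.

Write out the shoelace sum; only the two edges meeting at P_3 involve k:
2·Area = [(2·k − 5·(-5)) + (5·3 − 1·k)] + 27
       = 1·k + 67 = 72
⇒ k = 5.

5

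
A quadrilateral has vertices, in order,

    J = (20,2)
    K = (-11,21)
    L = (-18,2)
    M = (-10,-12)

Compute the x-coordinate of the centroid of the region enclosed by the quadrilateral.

-283/99

Apply Gauss's area formula. First the cross-terms c_i = x_i·y_{i+1} − x_{i+1}·y_i:
  442, 356, 236, 220  ⇒  2A = 1254, A = 627.
Then Σ (x_i + x_{i+1})·c_i = -10754, so x̄ = -10754 / (6·627) = -283/99.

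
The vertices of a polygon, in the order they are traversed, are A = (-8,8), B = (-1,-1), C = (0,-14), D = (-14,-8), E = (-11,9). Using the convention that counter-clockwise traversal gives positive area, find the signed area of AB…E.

-198

Apply the shoelace formula: 2A = Σ (x_i·y_{i+1} − x_{i+1}·y_i), indices taken mod 5.
A→B: (-8)(-1) − (-1)(8) = 16
B→C: (-1)(-14) − (0)(-1) = 14
C→D: (0)(-8) − (-14)(-14) = -196
D→E: (-14)(9) − (-11)(-8) = -214
E→A: (-11)(8) − (-8)(9) = -16
Σ = -396
Signed area = Σ/2 = -198 (negative ⇒ clockwise traversal).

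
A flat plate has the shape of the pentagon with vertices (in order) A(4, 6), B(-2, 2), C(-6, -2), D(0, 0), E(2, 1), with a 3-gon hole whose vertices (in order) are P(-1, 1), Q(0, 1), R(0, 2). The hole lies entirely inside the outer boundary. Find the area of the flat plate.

21.5

Outer boundary:
Apply the shoelace (surveyor's) formula: 2A = Σ (x_i·y_{i+1} − x_{i+1}·y_i), indices taken mod 5.
A→B: (4)(2) − (-2)(6) = 20
B→C: (-2)(-2) − (-6)(2) = 16
C→D: (-6)(0) − (0)(-2) = 0
D→E: (0)(1) − (2)(0) = 0
E→A: (2)(6) − (4)(1) = 8
Σ = 44
Area = |Σ|/2 = 22.
Hole:
Apply the surveyor's formula: 2A = Σ (x_i·y_{i+1} − x_{i+1}·y_i), indices taken mod 3.
P→Q: (-1)(1) − (0)(1) = -1
Q→R: (0)(2) − (0)(1) = 0
R→P: (0)(1) − (-1)(2) = 2
Σ = 1
Area = |Σ|/2 = 0.5.
Net area = 22 − 0.5 = 21.5.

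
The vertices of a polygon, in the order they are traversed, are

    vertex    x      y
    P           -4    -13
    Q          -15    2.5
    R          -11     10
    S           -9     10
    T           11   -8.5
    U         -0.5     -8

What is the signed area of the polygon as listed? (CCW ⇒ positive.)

Σ = (-205) + (-122.5) + (-20) + (-33.5) + (-92.25) + (-25.5) = -498.75
Signed area = Σ/2 = -249.375 (negative ⇒ clockwise traversal).

-249.375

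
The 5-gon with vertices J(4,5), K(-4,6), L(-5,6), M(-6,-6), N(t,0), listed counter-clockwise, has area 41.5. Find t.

-3

The doubled signed area Σ (x_i y_{i+1} − x_{i+1} y_i) is linear in t.
With t=0 it equals 116; the coefficient of t is 11 (from the two edges through N).
So 11·t + 116 = 2·41.5 = 83 ⇒ t = -3.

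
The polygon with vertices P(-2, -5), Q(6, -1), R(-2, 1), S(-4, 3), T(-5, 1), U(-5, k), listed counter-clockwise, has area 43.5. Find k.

-4

Write out the shoelace sum; only the two edges meeting at U involve k:
2·Area = [((-5)·k − (-5)·1) + ((-5)·(-5) − (-2)·k)] + 45
       = -3·k + 75 = 87
⇒ k = -4.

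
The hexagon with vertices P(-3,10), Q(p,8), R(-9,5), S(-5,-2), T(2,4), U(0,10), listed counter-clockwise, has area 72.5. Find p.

The doubled signed area Σ (x_i y_{i+1} − x_{i+1} y_i) is linear in p.
With p=0 it equals 125; the coefficient of p is -5 (from the two edges through Q).
So -5·p + 125 = 2·72.5 = 145 ⇒ p = -4.

-4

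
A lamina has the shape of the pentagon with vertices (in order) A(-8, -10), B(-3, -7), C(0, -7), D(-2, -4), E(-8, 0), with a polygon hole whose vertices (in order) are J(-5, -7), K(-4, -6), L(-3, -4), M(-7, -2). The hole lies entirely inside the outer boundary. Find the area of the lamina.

Outer boundary:
Cross-terms: 26, 21, -14, -32, 80  ⇒  Σ = 81
Area = |Σ|/2 = 40.5.
Hole:
Σ = (2) + (-2) + (-22) + (39) = 17
Area = |Σ|/2 = 8.5.
Net area = 40.5 − 8.5 = 32.

32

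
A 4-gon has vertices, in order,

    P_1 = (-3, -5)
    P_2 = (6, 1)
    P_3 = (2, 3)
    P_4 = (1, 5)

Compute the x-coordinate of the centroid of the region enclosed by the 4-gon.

7/6

Apply the shoelace formula. First the cross-terms c_i = x_i·y_{i+1} − x_{i+1}·y_i:
  27, 16, 7, 10  ⇒  2A = 60, A = 30.
Then Σ (x_i + x_{i+1})·c_i = 210, so x̄ = 210 / (6·30) = 7/6.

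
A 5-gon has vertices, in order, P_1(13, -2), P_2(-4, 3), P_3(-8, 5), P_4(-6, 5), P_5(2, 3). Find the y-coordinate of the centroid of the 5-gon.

152/69

Apply the shoelace (surveyor's) formula. First the cross-terms c_i = x_i·y_{i+1} − x_{i+1}·y_i:
  31, 4, -10, -28, -43  ⇒  2A = -46, A = -23.
Then Σ (y_i + y_{i+1})·c_i = -304, so ȳ = -304 / (6·(-23)) = 152/69.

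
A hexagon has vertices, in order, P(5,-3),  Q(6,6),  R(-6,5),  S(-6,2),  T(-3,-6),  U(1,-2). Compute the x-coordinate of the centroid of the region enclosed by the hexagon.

-16/193

Apply the shoelace formula. First the cross-terms c_i = x_i·y_{i+1} − x_{i+1}·y_i:
  48, 66, 18, 42, 12, 7  ⇒  2A = 193, A = 96.5.
Then Σ (x_i + x_{i+1})·c_i = -48, so x̄ = -48 / (6·96.5) = -16/193.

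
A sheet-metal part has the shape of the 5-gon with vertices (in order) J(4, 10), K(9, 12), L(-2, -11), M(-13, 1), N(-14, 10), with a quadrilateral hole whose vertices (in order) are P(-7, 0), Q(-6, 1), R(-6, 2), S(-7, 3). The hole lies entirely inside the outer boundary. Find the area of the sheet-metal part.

Outer boundary:
J→K: (4)(12) − (9)(10) = -42
K→L: (9)(-11) − (-2)(12) = -75
L→M: (-2)(1) − (-13)(-11) = -145
M→N: (-13)(10) − (-14)(1) = -116
N→J: (-14)(10) − (4)(10) = -180
Σ = -558
Area = |Σ|/2 = 279.
Hole:
Σ = (-7) + (-6) + (-4) + (21) = 4
Area = |Σ|/2 = 2.
Net area = 279 − 2 = 277.

277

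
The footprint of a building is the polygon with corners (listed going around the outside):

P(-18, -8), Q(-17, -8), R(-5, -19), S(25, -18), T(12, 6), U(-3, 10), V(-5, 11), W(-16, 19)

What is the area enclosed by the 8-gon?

964

Apply Gauss's area formula: 2A = Σ (x_i·y_{i+1} − x_{i+1}·y_i), indices taken mod 8.
Cross-terms: 8, 283, 565, 366, 138, 17, 81, 470  ⇒  Σ = 1928
Area = |Σ|/2 = 964.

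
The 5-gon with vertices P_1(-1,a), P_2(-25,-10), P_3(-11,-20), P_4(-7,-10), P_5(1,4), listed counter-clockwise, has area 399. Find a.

17

Write out the shoelace sum; only the two edges meeting at P_1 involve a:
2·Area = [(1·a − (-1)·4) + ((-1)·(-10) − (-25)·a)] + 342
       = 26·a + 356 = 798
⇒ a = 17.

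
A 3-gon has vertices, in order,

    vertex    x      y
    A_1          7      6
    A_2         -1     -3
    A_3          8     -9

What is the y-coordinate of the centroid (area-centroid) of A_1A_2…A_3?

-2

Apply the surveyor's formula. First the cross-terms c_i = x_i·y_{i+1} − x_{i+1}·y_i:
  -15, 33, 111  ⇒  2A = 129, A = 64.5.
Then Σ (y_i + y_{i+1})·c_i = -774, so ȳ = -774 / (6·64.5) = -2.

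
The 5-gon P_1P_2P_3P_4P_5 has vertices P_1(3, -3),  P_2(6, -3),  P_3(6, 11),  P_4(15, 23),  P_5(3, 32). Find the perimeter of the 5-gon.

82

|P_1P_2| = √((3)² + (0)²) = √9 = 3
|P_2P_3| = √((0)² + (14)²) = √196 = 14
|P_3P_4| = √((9)² + (12)²) = √225 = 15
|P_4P_5| = √((-12)² + (9)²) = √225 = 15
|P_5P_1| = √((0)² + (-35)²) = √1225 = 35
Perimeter = 3 + 14 + 15 + 15 + 35 = 82.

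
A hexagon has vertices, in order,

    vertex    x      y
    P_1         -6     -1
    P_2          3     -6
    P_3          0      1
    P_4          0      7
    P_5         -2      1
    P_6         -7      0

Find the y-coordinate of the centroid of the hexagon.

Apply Gauss's area formula. First the cross-terms c_i = x_i·y_{i+1} − x_{i+1}·y_i:
  39, 3, 0, 14, 7, 7  ⇒  2A = 70, A = 35.
Then Σ (y_i + y_{i+1})·c_i = -176, so ȳ = -176 / (6·35) = -88/105.

-88/105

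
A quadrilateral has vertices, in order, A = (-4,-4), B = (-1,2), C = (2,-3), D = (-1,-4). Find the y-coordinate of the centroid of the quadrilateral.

Apply the shoelace (surveyor's) formula. First the cross-terms c_i = x_i·y_{i+1} − x_{i+1}·y_i:
  -12, -1, -11, -12  ⇒  2A = -36, A = -18.
Then Σ (y_i + y_{i+1})·c_i = 198, so ȳ = 198 / (6·(-18)) = -11/6.

-11/6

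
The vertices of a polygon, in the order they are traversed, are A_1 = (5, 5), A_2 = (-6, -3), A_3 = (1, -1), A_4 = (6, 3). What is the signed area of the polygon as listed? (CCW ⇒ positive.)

Apply the shoelace formula: 2A = Σ (x_i·y_{i+1} − x_{i+1}·y_i), indices taken mod 4.
A_1→A_2: (5)(-3) − (-6)(5) = 15
A_2→A_3: (-6)(-1) − (1)(-3) = 9
A_3→A_4: (1)(3) − (6)(-1) = 9
A_4→A_1: (6)(5) − (5)(3) = 15
Σ = 48
Signed area = Σ/2 = 24 (positive ⇒ counter-clockwise traversal).

24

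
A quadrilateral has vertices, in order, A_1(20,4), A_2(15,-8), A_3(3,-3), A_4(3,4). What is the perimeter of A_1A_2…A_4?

|A_1A_2| = √((-5)² + (-12)²) = √169 = 13
|A_2A_3| = √((-12)² + (5)²) = √169 = 13
|A_3A_4| = √((0)² + (7)²) = √49 = 7
|A_4A_1| = √((17)² + (0)²) = √289 = 17
Perimeter = 13 + 13 + 7 + 17 = 50.

50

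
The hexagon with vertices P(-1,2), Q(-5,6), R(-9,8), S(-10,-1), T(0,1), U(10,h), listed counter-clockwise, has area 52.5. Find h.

Write out the shoelace sum; only the two edges meeting at U involve h:
2·Area = [(0·h − 10·1) + (10·2 − (-1)·h)] + 97
       = 1·h + 107 = 105
⇒ h = -2.

-2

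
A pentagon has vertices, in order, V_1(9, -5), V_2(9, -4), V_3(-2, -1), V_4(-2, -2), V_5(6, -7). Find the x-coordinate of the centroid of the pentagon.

634/159

Apply Gauss's area formula. First the cross-terms c_i = x_i·y_{i+1} − x_{i+1}·y_i:
  9, -17, 2, 26, 33  ⇒  2A = 53, A = 26.5.
Then Σ (x_i + x_{i+1})·c_i = 634, so x̄ = 634 / (6·26.5) = 634/159.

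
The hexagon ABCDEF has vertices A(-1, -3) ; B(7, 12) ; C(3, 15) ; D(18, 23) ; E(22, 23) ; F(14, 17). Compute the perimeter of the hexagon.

78

|AB| = √((8)² + (15)²) = √289 = 17
|BC| = √((-4)² + (3)²) = √25 = 5
|CD| = √((15)² + (8)²) = √289 = 17
|DE| = √((4)² + (0)²) = √16 = 4
|EF| = √((-8)² + (-6)²) = √100 = 10
|FA| = √((-15)² + (-20)²) = √625 = 25
Perimeter = 17 + 5 + 17 + 4 + 10 + 25 = 78.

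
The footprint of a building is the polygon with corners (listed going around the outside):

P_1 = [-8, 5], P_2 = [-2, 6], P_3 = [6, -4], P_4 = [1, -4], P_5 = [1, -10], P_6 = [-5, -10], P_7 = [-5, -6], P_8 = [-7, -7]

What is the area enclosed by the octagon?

Apply the shoelace (surveyor's) formula: 2A = Σ (x_i·y_{i+1} − x_{i+1}·y_i), indices taken mod 8.
P_1→P_2: (-8)(6) − (-2)(5) = -38
P_2→P_3: (-2)(-4) − (6)(6) = -28
P_3→P_4: (6)(-4) − (1)(-4) = -20
P_4→P_5: (1)(-10) − (1)(-4) = -6
P_5→P_6: (1)(-10) − (-5)(-10) = -60
P_6→P_7: (-5)(-6) − (-5)(-10) = -20
P_7→P_8: (-5)(-7) − (-7)(-6) = -7
P_8→P_1: (-7)(5) − (-8)(-7) = -91
Σ = -270
Area = |Σ|/2 = 135.

135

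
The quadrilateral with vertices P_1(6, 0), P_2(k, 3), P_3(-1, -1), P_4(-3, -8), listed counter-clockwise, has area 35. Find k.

4

Write out the shoelace sum; only the two edges meeting at P_2 involve k:
2·Area = [(6·3 − k·0) + (k·(-1) − (-1)·3)] + 53
       = -1·k + 74 = 70
⇒ k = 4.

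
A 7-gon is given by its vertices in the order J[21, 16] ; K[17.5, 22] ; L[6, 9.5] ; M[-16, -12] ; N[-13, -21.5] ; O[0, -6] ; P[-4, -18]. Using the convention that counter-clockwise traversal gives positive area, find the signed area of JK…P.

426.125

Apply Gauss's area formula: 2A = Σ (x_i·y_{i+1} − x_{i+1}·y_i), indices taken mod 7.
Σ = (182) + (34.25) + (80) + (188) + (78) + (-24) + (314) = 852.25
Signed area = Σ/2 = 426.125 (positive ⇒ counter-clockwise traversal).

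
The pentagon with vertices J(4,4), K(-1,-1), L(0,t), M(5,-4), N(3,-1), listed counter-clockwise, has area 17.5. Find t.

The doubled signed area Σ (x_i y_{i+1} − x_{i+1} y_i) is linear in t.
With t=0 it equals 23; the coefficient of t is -6 (from the two edges through L).
So -6·t + 23 = 2·17.5 = 35 ⇒ t = -2.

-2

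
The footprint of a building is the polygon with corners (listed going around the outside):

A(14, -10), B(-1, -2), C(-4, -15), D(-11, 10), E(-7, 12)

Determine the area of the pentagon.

Apply the shoelace formula: 2A = Σ (x_i·y_{i+1} − x_{i+1}·y_i), indices taken mod 5.
Cross-terms: -38, 7, -205, -62, -98  ⇒  Σ = -396
Area = |Σ|/2 = 198.

198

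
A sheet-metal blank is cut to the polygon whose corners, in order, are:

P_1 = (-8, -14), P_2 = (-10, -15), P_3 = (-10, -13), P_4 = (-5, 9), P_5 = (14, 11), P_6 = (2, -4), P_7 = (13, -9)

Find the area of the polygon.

Apply the shoelace formula: 2A = Σ (x_i·y_{i+1} − x_{i+1}·y_i), indices taken mod 7.
Σ = (-20) + (-20) + (-155) + (-181) + (-78) + (34) + (-254) = -674
Area = |Σ|/2 = 337.

337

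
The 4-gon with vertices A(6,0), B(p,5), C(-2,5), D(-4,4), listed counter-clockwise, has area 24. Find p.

The doubled signed area Σ (x_i y_{i+1} − x_{i+1} y_i) is linear in p.
With p=0 it equals 28; the coefficient of p is 5 (from the two edges through B).
So 5·p + 28 = 2·24 = 48 ⇒ p = 4.

4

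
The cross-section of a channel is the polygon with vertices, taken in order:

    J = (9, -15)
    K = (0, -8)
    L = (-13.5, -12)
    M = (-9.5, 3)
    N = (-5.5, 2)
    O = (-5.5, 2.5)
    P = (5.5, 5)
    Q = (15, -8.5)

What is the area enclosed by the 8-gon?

Apply Gauss's area formula: 2A = Σ (x_i·y_{i+1} − x_{i+1}·y_i), indices taken mod 8.
Cross-terms: -72, -108, -154.5, -2.5, -2.75, -41.25, -121.75, -148.5  ⇒  Σ = -651.25
Area = |Σ|/2 = 325.625.

325.625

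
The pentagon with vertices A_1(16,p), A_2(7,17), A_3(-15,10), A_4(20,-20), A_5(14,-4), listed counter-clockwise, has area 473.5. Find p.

The doubled signed area Σ (x_i y_{i+1} − x_{i+1} y_i) is linear in p.
With p=0 it equals 961; the coefficient of p is 7 (from the two edges through A_1).
So 7·p + 961 = 2·473.5 = 947 ⇒ p = -2.

-2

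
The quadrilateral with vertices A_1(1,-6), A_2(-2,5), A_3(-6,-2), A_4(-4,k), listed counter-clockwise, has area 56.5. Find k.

Write out the shoelace sum; only the two edges meeting at A_4 involve k:
2·Area = [((-6)·k − (-4)·(-2)) + ((-4)·(-6) − 1·k)] + 27
       = -7·k + 43 = 113
⇒ k = -10.

-10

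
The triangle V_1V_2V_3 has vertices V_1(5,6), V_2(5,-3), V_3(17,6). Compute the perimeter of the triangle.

36

|V_1V_2| = √((0)² + (-9)²) = √81 = 9
|V_2V_3| = √((12)² + (9)²) = √225 = 15
|V_3V_1| = √((-12)² + (0)²) = √144 = 12
Perimeter = 9 + 15 + 12 = 36.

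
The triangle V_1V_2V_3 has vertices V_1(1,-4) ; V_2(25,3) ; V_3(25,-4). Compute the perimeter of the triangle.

|V_1V_2| = √((24)² + (7)²) = √625 = 25
|V_2V_3| = √((0)² + (-7)²) = √49 = 7
|V_3V_1| = √((-24)² + (0)²) = √576 = 24
Perimeter = 25 + 7 + 24 = 56.

56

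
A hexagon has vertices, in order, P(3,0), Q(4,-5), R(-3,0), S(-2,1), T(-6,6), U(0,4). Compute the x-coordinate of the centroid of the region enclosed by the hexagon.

-17/75

Apply the shoelace formula. First the cross-terms c_i = x_i·y_{i+1} − x_{i+1}·y_i:
  -15, -15, -3, -6, -24, -12  ⇒  2A = -75, A = -37.5.
Then Σ (x_i + x_{i+1})·c_i = 51, so x̄ = 51 / (6·(-37.5)) = -17/75.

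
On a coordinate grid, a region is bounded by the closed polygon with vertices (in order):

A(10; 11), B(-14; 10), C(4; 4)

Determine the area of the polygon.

Apply the surveyor's formula: 2A = Σ (x_i·y_{i+1} − x_{i+1}·y_i), indices taken mod 3.
A→B: (10)(10) − (-14)(11) = 254
B→C: (-14)(4) − (4)(10) = -96
C→A: (4)(11) − (10)(4) = 4
Σ = 162
Area = |Σ|/2 = 81.

81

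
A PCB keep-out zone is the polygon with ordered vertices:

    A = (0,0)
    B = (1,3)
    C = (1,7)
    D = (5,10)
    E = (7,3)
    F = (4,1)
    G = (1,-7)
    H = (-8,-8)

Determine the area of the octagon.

87

Apply the surveyor's formula: 2A = Σ (x_i·y_{i+1} − x_{i+1}·y_i), indices taken mod 8.
Σ = (0) + (4) + (-25) + (-55) + (-5) + (-29) + (-64) + (0) = -174
Area = |Σ|/2 = 87.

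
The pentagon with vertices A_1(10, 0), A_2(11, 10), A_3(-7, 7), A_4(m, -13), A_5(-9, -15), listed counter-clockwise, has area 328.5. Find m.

-13

The doubled signed area Σ (x_i y_{i+1} − x_{i+1} y_i) is linear in m.
With m=0 it equals 371; the coefficient of m is -22 (from the two edges through A_4).
So -22·m + 371 = 2·328.5 = 657 ⇒ m = -13.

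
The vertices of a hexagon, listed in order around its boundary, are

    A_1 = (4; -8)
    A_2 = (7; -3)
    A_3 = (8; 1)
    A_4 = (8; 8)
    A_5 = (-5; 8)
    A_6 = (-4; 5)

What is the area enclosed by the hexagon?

127

Apply the shoelace (surveyor's) formula: 2A = Σ (x_i·y_{i+1} − x_{i+1}·y_i), indices taken mod 6.
Cross-terms: 44, 31, 56, 104, 7, 12  ⇒  Σ = 254
Area = |Σ|/2 = 127.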